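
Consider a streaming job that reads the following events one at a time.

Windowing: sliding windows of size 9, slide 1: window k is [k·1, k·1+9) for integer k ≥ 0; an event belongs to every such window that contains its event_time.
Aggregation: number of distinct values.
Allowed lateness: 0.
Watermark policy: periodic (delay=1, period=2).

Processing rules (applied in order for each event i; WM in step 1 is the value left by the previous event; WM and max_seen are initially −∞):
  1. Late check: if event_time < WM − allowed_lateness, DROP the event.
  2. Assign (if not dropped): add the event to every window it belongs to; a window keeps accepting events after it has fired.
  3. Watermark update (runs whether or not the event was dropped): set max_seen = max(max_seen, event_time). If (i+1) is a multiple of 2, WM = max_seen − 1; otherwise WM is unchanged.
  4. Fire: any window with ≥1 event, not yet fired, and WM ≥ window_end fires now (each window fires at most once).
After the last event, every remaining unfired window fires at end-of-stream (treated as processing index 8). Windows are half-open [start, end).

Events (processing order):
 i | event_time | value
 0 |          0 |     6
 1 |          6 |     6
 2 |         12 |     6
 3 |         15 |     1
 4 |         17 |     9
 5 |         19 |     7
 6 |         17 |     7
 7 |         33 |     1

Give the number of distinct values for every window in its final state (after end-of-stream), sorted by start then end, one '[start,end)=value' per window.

i=0 t=0 v=6: → [0,9); WM=−∞
i=1 t=6 v=6: → [6,15),[5,14),[4,13),[3,12),[2,11),[1,10),[0,9); WM=5
i=2 t=12 v=6: → [12,21),[11,20),[10,19),[9,18),[8,17),[7,16),[6,15),[5,14),[4,13); WM=5
i=3 t=15 v=1: → [15,24),[14,23),[13,22),[12,21),[11,20),[10,19),[9,18),[8,17),[7,16); WM=14; [0,9) fires=1 [1,10) fires=1 [2,11) fires=1 [3,12) fires=1 [4,13) fires=1 [5,14) fires=1
i=4 t=17 v=9: → [17,26),[16,25),[15,24),[14,23),[13,22),[12,21),[11,20),[10,19),[9,18); WM=14
i=5 t=19 v=7: → [19,28),[18,27),[17,26),[16,25),[15,24),[14,23),[13,22),[12,21),[11,20); WM=18; [6,15) fires=1 [7,16) fires=2 [8,17) fires=2 [9,18) fires=3
i=6 t=17 v=7: DROP (t<18-0); WM=18
i=7 t=33 v=1: → [33,42),[32,41),[31,40),[30,39),[29,38),[28,37),[27,36),[26,35),[25,34); WM=32; [10,19) fires=3 [11,20) fires=4 [12,21) fires=4 [13,22) fires=3 [14,23) fires=3 [15,24) fires=3 [16,25) fires=2 [17,26) fires=2 [18,27) fires=1 [19,28) fires=1

[0,9)=1 [1,10)=1 [2,11)=1 [3,12)=1 [4,13)=1 [5,14)=1 [6,15)=1 [7,16)=2 [8,17)=2 [9,18)=3 [10,19)=3 [11,20)=4 [12,21)=4 [13,22)=3 [14,23)=3 [15,24)=3 [16,25)=2 [17,26)=2 [18,27)=1 [19,28)=1 [25,34)=1 [26,35)=1 [27,36)=1 [28,37)=1 [29,38)=1 [30,39)=1 [31,40)=1 [32,41)=1 [33,42)=1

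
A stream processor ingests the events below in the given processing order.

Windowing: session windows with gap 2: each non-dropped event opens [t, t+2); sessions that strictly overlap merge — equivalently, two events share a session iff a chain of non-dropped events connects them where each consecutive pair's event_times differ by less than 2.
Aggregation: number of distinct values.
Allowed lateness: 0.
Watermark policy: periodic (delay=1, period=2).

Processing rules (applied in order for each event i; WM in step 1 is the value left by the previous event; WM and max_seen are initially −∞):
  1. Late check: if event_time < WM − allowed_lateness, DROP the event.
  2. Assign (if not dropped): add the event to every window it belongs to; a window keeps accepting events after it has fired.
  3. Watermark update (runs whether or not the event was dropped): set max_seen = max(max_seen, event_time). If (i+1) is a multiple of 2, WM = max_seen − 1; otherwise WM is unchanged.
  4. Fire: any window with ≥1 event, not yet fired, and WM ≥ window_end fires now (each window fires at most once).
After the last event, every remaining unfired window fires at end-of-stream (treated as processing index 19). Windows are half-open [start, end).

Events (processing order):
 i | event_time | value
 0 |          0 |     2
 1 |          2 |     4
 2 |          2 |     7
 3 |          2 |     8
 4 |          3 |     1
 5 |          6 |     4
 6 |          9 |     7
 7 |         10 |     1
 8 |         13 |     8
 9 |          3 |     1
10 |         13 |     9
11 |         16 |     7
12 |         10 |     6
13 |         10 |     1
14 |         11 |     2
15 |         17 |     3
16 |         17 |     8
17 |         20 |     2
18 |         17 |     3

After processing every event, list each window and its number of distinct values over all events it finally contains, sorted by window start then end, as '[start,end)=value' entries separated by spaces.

[0,2)=1 [2,5)=4 [6,8)=1 [9,12)=2 [13,15)=2 [16,19)=3 [20,22)=1

i=0 t=0 v=2: → [0,2); WM=−∞
i=1 t=2 v=4: → [2,4); WM=1
i=2 t=2 v=7: → [2,4); WM=1
i=3 t=2 v=8: → [2,4); WM=1
i=4 t=3 v=1: → [2,5); WM=1
i=5 t=6 v=4: → [6,8); WM=5
i=6 t=9 v=7: → [9,11); WM=5
i=7 t=10 v=1: → [9,12); WM=9
i=8 t=13 v=8: → [13,15); WM=9
i=9 t=3 v=1: DROP (t<9-0); WM=12
i=10 t=13 v=9: → [13,15); WM=12
i=11 t=16 v=7: → [16,18); WM=15
i=12 t=10 v=6: DROP (t<15-0); WM=15
i=13 t=10 v=1: DROP (t<15-0); WM=15
i=14 t=11 v=2: DROP (t<15-0); WM=15
i=15 t=17 v=3: → [16,19); WM=16
i=16 t=17 v=8: → [16,19); WM=16
i=17 t=20 v=2: → [20,22); WM=19
i=18 t=17 v=3: DROP (t<19-0); WM=19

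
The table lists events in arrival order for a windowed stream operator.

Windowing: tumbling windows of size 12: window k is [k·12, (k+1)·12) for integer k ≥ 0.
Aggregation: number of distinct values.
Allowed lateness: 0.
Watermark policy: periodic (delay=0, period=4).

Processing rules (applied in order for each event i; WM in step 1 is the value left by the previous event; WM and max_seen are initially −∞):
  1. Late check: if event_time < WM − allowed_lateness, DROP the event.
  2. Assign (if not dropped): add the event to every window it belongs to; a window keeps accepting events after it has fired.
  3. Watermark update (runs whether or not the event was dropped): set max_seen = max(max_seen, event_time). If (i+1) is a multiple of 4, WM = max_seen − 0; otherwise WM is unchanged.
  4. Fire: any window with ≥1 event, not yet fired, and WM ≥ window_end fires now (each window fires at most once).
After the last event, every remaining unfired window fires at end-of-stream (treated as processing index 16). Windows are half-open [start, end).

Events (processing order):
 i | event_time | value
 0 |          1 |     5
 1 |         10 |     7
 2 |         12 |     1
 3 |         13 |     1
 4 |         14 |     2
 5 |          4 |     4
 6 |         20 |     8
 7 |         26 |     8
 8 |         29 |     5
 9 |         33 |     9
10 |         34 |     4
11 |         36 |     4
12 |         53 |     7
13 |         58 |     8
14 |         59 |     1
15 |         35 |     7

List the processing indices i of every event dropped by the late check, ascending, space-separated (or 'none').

5 15

i=0 t=1 v=5: → [0,12); WM=−∞
i=1 t=10 v=7: → [0,12); WM=−∞
i=2 t=12 v=1: → [12,24); WM=−∞
i=3 t=13 v=1: → [12,24); WM=13; [0,12) fires=2
i=4 t=14 v=2: → [12,24); WM=13
i=5 t=4 v=4: DROP (t<13-0); WM=13
i=6 t=20 v=8: → [12,24); WM=13
i=7 t=26 v=8: → [24,36); WM=26; [12,24) fires=3
i=8 t=29 v=5: → [24,36); WM=26
i=9 t=33 v=9: → [24,36); WM=26
i=10 t=34 v=4: → [24,36); WM=26
i=11 t=36 v=4: → [36,48); WM=36; [24,36) fires=4
i=12 t=53 v=7: → [48,60); WM=36
i=13 t=58 v=8: → [48,60); WM=36
i=14 t=59 v=1: → [48,60); WM=36
i=15 t=35 v=7: DROP (t<36-0); WM=59; [36,48) fires=1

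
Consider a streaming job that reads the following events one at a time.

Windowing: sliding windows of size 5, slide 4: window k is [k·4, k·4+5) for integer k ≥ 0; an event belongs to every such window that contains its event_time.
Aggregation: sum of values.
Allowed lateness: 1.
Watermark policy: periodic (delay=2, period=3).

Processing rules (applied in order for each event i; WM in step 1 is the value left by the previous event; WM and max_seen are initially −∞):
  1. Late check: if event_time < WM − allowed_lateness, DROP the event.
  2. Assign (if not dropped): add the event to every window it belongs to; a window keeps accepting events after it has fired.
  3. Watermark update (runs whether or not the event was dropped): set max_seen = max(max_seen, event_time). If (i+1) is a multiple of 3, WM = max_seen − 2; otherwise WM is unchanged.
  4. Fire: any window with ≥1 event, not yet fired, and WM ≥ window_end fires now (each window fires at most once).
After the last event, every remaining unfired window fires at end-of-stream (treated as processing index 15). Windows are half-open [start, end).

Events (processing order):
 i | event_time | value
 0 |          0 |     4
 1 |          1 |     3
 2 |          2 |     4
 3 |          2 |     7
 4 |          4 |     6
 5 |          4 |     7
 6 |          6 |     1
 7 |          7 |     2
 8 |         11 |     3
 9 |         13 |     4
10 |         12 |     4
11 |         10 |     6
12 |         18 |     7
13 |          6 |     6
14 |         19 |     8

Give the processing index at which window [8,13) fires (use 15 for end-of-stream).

14

i=0 t=0 v=4: → [0,5); WM=−∞
i=1 t=1 v=3: → [0,5); WM=−∞
i=2 t=2 v=4: → [0,5); WM=0
i=3 t=2 v=7: → [0,5); WM=0
i=4 t=4 v=6: → [4,9),[0,5); WM=0
i=5 t=4 v=7: → [4,9),[0,5); WM=2
i=6 t=6 v=1: → [4,9); WM=2
i=7 t=7 v=2: → [4,9); WM=2
i=8 t=11 v=3: → [8,13); WM=9; [0,5) fires=31 [4,9) fires=16
i=9 t=13 v=4: → [12,17); WM=9
i=10 t=12 v=4: → [12,17),[8,13); WM=9
i=11 t=10 v=6: → [8,13); WM=11
i=12 t=18 v=7: → [16,21); WM=11
i=13 t=6 v=6: DROP (t<11-1); WM=11
i=14 t=19 v=8: → [16,21); WM=17; [8,13) fires=13 [12,17) fires=8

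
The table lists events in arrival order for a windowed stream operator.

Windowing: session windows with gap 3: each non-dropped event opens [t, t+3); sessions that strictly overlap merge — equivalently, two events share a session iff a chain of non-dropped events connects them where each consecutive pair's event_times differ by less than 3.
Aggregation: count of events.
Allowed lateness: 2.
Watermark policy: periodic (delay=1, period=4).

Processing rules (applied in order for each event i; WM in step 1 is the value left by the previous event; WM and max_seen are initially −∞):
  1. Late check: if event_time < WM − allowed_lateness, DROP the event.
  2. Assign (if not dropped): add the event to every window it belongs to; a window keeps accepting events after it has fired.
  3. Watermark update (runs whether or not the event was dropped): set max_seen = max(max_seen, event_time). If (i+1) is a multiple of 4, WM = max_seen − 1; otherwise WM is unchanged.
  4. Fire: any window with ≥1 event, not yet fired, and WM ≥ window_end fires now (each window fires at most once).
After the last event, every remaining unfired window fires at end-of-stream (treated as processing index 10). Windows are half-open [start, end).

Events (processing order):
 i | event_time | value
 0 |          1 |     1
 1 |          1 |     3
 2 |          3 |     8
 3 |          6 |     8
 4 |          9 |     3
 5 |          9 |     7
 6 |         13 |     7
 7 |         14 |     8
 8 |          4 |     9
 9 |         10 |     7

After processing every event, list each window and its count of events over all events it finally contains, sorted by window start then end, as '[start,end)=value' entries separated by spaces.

[1,6)=3 [6,9)=1 [9,12)=2 [13,17)=2

i=0 t=1 v=1: → [1,4); WM=−∞
i=1 t=1 v=3: → [1,4); WM=−∞
i=2 t=3 v=8: → [1,6); WM=−∞
i=3 t=6 v=8: → [6,9); WM=5
i=4 t=9 v=3: → [9,12); WM=5
i=5 t=9 v=7: → [9,12); WM=5
i=6 t=13 v=7: → [13,16); WM=5
i=7 t=14 v=8: → [13,17); WM=13
i=8 t=4 v=9: DROP (t<13-2); WM=13
i=9 t=10 v=7: DROP (t<13-2); WM=13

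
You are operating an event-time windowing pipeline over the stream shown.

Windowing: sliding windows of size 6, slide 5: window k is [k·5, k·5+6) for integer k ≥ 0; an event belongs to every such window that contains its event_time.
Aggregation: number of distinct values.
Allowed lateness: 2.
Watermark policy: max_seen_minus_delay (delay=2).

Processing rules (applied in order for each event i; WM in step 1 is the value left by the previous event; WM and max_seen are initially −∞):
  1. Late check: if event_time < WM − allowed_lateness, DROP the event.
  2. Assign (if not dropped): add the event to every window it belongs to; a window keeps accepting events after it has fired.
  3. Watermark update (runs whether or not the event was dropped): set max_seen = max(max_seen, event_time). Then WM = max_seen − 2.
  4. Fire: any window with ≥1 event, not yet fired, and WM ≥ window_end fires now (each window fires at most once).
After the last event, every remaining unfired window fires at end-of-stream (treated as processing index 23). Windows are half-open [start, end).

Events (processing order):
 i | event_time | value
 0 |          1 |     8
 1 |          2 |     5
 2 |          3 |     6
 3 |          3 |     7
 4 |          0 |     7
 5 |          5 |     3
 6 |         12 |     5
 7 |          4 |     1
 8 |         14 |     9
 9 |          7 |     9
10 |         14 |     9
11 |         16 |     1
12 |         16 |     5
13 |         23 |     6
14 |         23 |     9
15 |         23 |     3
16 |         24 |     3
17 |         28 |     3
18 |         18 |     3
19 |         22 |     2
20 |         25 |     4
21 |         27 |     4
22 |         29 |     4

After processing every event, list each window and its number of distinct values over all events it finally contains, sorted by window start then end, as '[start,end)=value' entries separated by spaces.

[0,6)=5 [5,11)=1 [10,16)=2 [15,21)=2 [20,26)=4 [25,31)=2

i=0 t=1 v=8: → [0,6); WM=-1
i=1 t=2 v=5: → [0,6); WM=0
i=2 t=3 v=6: → [0,6); WM=1
i=3 t=3 v=7: → [0,6); WM=1
i=4 t=0 v=7: → [0,6); WM=1
i=5 t=5 v=3: → [5,11),[0,6); WM=3
i=6 t=12 v=5: → [10,16); WM=10; [0,6) fires=5
i=7 t=4 v=1: DROP (t<10-2); WM=10
i=8 t=14 v=9: → [10,16); WM=12; [5,11) fires=1
i=9 t=7 v=9: DROP (t<12-2); WM=12
i=10 t=14 v=9: → [10,16); WM=12
i=11 t=16 v=1: → [15,21); WM=14
i=12 t=16 v=5: → [15,21); WM=14
i=13 t=23 v=6: → [20,26); WM=21; [10,16) fires=2 [15,21) fires=2
i=14 t=23 v=9: → [20,26); WM=21
i=15 t=23 v=3: → [20,26); WM=21
i=16 t=24 v=3: → [20,26); WM=22
i=17 t=28 v=3: → [25,31); WM=26; [20,26) fires=3
i=18 t=18 v=3: DROP (t<26-2); WM=26
i=19 t=22 v=2: DROP (t<26-2); WM=26
i=20 t=25 v=4: → [25,31),[20,26); WM=26
i=21 t=27 v=4: → [25,31); WM=26
i=22 t=29 v=4: → [25,31); WM=27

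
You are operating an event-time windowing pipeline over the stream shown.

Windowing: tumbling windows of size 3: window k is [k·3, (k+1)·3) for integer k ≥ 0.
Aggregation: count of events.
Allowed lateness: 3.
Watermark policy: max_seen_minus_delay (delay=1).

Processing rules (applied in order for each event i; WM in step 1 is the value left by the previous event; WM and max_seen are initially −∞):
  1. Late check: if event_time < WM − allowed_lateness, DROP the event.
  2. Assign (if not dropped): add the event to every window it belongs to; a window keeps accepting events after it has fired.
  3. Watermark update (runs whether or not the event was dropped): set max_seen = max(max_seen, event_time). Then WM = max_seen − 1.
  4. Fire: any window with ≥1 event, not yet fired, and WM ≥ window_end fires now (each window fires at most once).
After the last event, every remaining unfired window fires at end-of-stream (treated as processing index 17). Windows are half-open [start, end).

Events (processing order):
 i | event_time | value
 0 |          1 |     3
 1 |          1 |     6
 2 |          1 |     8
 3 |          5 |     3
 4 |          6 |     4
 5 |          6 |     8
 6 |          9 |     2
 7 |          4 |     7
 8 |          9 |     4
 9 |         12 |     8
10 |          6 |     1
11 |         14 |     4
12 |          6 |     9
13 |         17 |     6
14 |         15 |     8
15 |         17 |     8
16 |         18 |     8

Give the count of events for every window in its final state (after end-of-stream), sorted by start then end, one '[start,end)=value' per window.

i=0 t=1 v=3: → [0,3); WM=0
i=1 t=1 v=6: → [0,3); WM=0
i=2 t=1 v=8: → [0,3); WM=0
i=3 t=5 v=3: → [3,6); WM=4; [0,3) fires=3
i=4 t=6 v=4: → [6,9); WM=5
i=5 t=6 v=8: → [6,9); WM=5
i=6 t=9 v=2: → [9,12); WM=8; [3,6) fires=1
i=7 t=4 v=7: DROP (t<8-3); WM=8
i=8 t=9 v=4: → [9,12); WM=8
i=9 t=12 v=8: → [12,15); WM=11; [6,9) fires=2
i=10 t=6 v=1: DROP (t<11-3); WM=11
i=11 t=14 v=4: → [12,15); WM=13; [9,12) fires=2
i=12 t=6 v=9: DROP (t<13-3); WM=13
i=13 t=17 v=6: → [15,18); WM=16; [12,15) fires=2
i=14 t=15 v=8: → [15,18); WM=16
i=15 t=17 v=8: → [15,18); WM=16
i=16 t=18 v=8: → [18,21); WM=17

[0,3)=3 [3,6)=1 [6,9)=2 [9,12)=2 [12,15)=2 [15,18)=3 [18,21)=1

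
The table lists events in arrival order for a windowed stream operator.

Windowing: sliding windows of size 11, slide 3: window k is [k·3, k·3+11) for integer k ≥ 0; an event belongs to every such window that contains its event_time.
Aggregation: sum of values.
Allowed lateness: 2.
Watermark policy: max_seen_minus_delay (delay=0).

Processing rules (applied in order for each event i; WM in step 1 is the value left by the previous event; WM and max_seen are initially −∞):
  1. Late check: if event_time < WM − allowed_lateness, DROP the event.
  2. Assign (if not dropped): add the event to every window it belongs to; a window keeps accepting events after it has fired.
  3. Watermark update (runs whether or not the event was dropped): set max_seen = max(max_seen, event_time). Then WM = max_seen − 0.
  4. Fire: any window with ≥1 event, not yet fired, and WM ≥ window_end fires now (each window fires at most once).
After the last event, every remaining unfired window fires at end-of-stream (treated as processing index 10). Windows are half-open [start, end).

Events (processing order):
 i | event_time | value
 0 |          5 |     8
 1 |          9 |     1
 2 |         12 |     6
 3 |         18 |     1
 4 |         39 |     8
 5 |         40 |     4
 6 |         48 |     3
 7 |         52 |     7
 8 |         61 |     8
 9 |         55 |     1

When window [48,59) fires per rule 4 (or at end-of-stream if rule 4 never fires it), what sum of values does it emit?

i=0 t=5 v=8: → [3,14),[0,11); WM=5
i=1 t=9 v=1: → [9,20),[6,17),[3,14),[0,11); WM=9
i=2 t=12 v=6: → [12,23),[9,20),[6,17),[3,14); WM=12; [0,11) fires=9
i=3 t=18 v=1: → [18,29),[15,26),[12,23),[9,20); WM=18; [3,14) fires=15 [6,17) fires=7
i=4 t=39 v=8: → [39,50),[36,47),[33,44),[30,41); WM=39; [9,20) fires=8 [12,23) fires=7 [15,26) fires=1 [18,29) fires=1
i=5 t=40 v=4: → [39,50),[36,47),[33,44),[30,41); WM=40
i=6 t=48 v=3: → [48,59),[45,56),[42,53),[39,50); WM=48; [30,41) fires=12 [33,44) fires=12 [36,47) fires=12
i=7 t=52 v=7: → [51,62),[48,59),[45,56),[42,53); WM=52; [39,50) fires=15
i=8 t=61 v=8: → [60,71),[57,68),[54,65),[51,62); WM=61; [42,53) fires=10 [45,56) fires=10 [48,59) fires=10
i=9 t=55 v=1: DROP (t<61-2); WM=61

10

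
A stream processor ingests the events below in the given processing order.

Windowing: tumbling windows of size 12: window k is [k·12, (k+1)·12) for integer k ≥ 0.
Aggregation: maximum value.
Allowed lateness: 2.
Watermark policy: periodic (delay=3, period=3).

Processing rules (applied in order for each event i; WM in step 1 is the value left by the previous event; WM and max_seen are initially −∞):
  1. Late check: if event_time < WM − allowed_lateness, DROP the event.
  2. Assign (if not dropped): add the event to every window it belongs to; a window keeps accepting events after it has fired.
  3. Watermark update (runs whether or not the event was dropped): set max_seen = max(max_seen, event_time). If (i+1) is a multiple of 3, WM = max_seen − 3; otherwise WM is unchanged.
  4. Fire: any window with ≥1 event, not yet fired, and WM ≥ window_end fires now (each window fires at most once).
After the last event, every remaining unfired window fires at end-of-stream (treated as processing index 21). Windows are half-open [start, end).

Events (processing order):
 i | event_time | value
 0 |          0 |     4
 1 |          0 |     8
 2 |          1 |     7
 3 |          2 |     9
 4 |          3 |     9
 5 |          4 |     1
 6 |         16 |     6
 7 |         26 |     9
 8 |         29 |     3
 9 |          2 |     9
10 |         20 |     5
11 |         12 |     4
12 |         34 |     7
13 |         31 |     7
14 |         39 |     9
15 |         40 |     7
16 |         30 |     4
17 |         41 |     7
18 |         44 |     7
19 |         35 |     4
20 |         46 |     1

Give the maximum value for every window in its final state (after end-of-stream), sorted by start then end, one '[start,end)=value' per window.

[0,12)=9 [12,24)=6 [24,36)=9 [36,48)=9

i=0 t=0 v=4: → [0,12); WM=−∞
i=1 t=0 v=8: → [0,12); WM=−∞
i=2 t=1 v=7: → [0,12); WM=-2
i=3 t=2 v=9: → [0,12); WM=-2
i=4 t=3 v=9: → [0,12); WM=-2
i=5 t=4 v=1: → [0,12); WM=1
i=6 t=16 v=6: → [12,24); WM=1
i=7 t=26 v=9: → [24,36); WM=1
i=8 t=29 v=3: → [24,36); WM=26; [0,12) fires=9 [12,24) fires=6
i=9 t=2 v=9: DROP (t<26-2); WM=26
i=10 t=20 v=5: DROP (t<26-2); WM=26
i=11 t=12 v=4: DROP (t<26-2); WM=26
i=12 t=34 v=7: → [24,36); WM=26
i=13 t=31 v=7: → [24,36); WM=26
i=14 t=39 v=9: → [36,48); WM=36; [24,36) fires=9
i=15 t=40 v=7: → [36,48); WM=36
i=16 t=30 v=4: DROP (t<36-2); WM=36
i=17 t=41 v=7: → [36,48); WM=38
i=18 t=44 v=7: → [36,48); WM=38
i=19 t=35 v=4: DROP (t<38-2); WM=38
i=20 t=46 v=1: → [36,48); WM=43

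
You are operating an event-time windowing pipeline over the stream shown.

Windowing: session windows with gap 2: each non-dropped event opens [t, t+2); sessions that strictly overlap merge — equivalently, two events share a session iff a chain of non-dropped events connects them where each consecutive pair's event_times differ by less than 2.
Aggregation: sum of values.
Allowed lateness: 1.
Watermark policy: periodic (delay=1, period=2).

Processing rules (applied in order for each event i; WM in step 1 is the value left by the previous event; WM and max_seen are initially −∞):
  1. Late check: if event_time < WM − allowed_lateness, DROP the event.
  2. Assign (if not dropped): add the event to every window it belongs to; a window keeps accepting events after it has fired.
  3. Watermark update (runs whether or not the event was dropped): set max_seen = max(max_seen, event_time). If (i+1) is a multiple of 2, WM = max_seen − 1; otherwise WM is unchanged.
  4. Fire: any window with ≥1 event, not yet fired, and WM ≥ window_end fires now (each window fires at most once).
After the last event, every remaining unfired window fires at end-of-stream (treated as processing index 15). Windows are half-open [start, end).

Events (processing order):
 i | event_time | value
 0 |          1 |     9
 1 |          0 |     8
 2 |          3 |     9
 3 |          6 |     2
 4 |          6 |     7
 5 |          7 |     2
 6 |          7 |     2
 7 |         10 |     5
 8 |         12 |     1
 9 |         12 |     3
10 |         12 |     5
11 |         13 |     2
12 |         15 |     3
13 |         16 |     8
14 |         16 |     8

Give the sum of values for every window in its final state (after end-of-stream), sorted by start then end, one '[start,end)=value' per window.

[0,3)=17 [3,5)=9 [6,9)=13 [10,12)=5 [12,15)=11 [15,18)=19

i=0 t=1 v=9: → [1,3); WM=−∞
i=1 t=0 v=8: → [0,3); WM=0
i=2 t=3 v=9: → [3,5); WM=0
i=3 t=6 v=2: → [6,8); WM=5
i=4 t=6 v=7: → [6,8); WM=5
i=5 t=7 v=2: → [6,9); WM=6
i=6 t=7 v=2: → [6,9); WM=6
i=7 t=10 v=5: → [10,12); WM=9
i=8 t=12 v=1: → [12,14); WM=9
i=9 t=12 v=3: → [12,14); WM=11
i=10 t=12 v=5: → [12,14); WM=11
i=11 t=13 v=2: → [12,15); WM=12
i=12 t=15 v=3: → [15,17); WM=12
i=13 t=16 v=8: → [15,18); WM=15
i=14 t=16 v=8: → [15,18); WM=15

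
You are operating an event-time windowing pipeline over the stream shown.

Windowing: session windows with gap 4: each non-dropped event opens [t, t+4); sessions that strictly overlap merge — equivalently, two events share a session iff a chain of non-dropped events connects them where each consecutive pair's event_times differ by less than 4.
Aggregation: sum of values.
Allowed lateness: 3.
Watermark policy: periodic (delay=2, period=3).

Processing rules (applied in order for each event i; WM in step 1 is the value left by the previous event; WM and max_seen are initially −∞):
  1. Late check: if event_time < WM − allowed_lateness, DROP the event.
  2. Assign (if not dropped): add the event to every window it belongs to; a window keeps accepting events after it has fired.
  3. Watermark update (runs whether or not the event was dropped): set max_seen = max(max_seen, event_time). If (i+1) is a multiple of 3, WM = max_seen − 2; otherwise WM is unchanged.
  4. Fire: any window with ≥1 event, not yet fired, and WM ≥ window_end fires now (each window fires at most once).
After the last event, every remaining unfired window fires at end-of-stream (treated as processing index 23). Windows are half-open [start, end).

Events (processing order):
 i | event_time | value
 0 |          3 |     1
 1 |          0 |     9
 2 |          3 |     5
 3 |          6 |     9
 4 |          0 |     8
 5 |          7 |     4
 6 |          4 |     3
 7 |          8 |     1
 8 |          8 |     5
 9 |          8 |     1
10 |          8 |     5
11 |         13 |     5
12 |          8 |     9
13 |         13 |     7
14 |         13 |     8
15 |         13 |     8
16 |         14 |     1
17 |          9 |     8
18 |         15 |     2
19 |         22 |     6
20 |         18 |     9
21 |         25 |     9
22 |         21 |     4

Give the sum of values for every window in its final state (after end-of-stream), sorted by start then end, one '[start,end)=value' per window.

i=0 t=3 v=1: → [3,7); WM=−∞
i=1 t=0 v=9: → [0,7); WM=−∞
i=2 t=3 v=5: → [0,7); WM=1
i=3 t=6 v=9: → [0,10); WM=1
i=4 t=0 v=8: → [0,10); WM=1
i=5 t=7 v=4: → [0,11); WM=5
i=6 t=4 v=3: → [0,11); WM=5
i=7 t=8 v=1: → [0,12); WM=5
i=8 t=8 v=5: → [0,12); WM=6
i=9 t=8 v=1: → [0,12); WM=6
i=10 t=8 v=5: → [0,12); WM=6
i=11 t=13 v=5: → [13,17); WM=11
i=12 t=8 v=9: → [0,12); WM=11
i=13 t=13 v=7: → [13,17); WM=11
i=14 t=13 v=8: → [13,17); WM=11
i=15 t=13 v=8: → [13,17); WM=11
i=16 t=14 v=1: → [13,18); WM=11
i=17 t=9 v=8: → [0,13); WM=12
i=18 t=15 v=2: → [13,19); WM=12
i=19 t=22 v=6: → [22,26); WM=12
i=20 t=18 v=9: → [13,22); WM=20
i=21 t=25 v=9: → [22,29); WM=20
i=22 t=21 v=4: → [13,29); WM=20

[0,13)=68 [13,29)=59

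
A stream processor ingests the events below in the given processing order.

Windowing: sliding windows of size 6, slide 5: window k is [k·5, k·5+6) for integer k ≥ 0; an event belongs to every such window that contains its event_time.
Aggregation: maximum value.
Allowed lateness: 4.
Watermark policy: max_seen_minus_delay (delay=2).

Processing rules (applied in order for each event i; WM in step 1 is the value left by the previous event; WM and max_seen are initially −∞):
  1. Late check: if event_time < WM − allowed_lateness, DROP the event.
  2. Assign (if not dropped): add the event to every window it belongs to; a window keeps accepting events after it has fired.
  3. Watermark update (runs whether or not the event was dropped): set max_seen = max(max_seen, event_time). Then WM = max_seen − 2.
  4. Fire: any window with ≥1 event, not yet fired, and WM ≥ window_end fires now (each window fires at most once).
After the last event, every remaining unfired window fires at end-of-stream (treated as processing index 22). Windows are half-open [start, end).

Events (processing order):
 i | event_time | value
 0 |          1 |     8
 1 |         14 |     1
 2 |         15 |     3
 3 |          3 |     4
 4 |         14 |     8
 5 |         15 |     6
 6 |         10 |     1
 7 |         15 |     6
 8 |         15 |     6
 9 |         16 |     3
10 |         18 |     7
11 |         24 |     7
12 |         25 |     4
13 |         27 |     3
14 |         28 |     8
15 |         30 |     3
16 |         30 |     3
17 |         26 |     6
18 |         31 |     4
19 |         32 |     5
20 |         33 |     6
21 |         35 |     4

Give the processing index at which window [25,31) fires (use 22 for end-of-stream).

i=0 t=1 v=8: → [0,6); WM=-1
i=1 t=14 v=1: → [10,16); WM=12; [0,6) fires=8
i=2 t=15 v=3: → [15,21),[10,16); WM=13
i=3 t=3 v=4: DROP (t<13-4); WM=13
i=4 t=14 v=8: → [10,16); WM=13
i=5 t=15 v=6: → [15,21),[10,16); WM=13
i=6 t=10 v=1: → [10,16),[5,11); WM=13; [5,11) fires=1
i=7 t=15 v=6: → [15,21),[10,16); WM=13
i=8 t=15 v=6: → [15,21),[10,16); WM=13
i=9 t=16 v=3: → [15,21); WM=14
i=10 t=18 v=7: → [15,21); WM=16; [10,16) fires=8
i=11 t=24 v=7: → [20,26); WM=22; [15,21) fires=7
i=12 t=25 v=4: → [25,31),[20,26); WM=23
i=13 t=27 v=3: → [25,31); WM=25
i=14 t=28 v=8: → [25,31); WM=26; [20,26) fires=7
i=15 t=30 v=3: → [30,36),[25,31); WM=28
i=16 t=30 v=3: → [30,36),[25,31); WM=28
i=17 t=26 v=6: → [25,31); WM=28
i=18 t=31 v=4: → [30,36); WM=29
i=19 t=32 v=5: → [30,36); WM=30
i=20 t=33 v=6: → [30,36); WM=31; [25,31) fires=8
i=21 t=35 v=4: → [35,41),[30,36); WM=33

20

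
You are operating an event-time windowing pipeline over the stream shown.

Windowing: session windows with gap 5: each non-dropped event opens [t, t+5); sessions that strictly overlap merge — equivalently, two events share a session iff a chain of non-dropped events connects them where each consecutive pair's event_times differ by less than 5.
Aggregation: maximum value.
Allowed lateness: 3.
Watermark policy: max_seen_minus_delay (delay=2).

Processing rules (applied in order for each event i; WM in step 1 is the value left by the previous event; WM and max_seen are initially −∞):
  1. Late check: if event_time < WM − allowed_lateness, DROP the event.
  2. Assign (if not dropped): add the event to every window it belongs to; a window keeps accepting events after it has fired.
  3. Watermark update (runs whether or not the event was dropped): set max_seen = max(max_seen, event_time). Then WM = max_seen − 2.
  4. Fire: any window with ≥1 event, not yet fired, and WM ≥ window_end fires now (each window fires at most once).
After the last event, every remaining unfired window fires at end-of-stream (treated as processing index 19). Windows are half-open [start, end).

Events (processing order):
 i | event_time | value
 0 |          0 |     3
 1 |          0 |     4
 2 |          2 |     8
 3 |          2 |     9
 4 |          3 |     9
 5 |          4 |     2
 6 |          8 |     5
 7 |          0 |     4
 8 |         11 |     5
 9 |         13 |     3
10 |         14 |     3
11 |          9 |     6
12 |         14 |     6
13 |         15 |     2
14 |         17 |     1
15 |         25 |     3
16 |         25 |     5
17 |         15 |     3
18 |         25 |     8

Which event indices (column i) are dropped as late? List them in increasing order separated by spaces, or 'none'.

i=0 t=0 v=3: → [0,5); WM=-2
i=1 t=0 v=4: → [0,5); WM=-2
i=2 t=2 v=8: → [0,7); WM=0
i=3 t=2 v=9: → [0,7); WM=0
i=4 t=3 v=9: → [0,8); WM=1
i=5 t=4 v=2: → [0,9); WM=2
i=6 t=8 v=5: → [0,13); WM=6
i=7 t=0 v=4: DROP (t<6-3); WM=6
i=8 t=11 v=5: → [0,16); WM=9
i=9 t=13 v=3: → [0,18); WM=11
i=10 t=14 v=3: → [0,19); WM=12
i=11 t=9 v=6: → [0,19); WM=12
i=12 t=14 v=6: → [0,19); WM=12
i=13 t=15 v=2: → [0,20); WM=13
i=14 t=17 v=1: → [0,22); WM=15
i=15 t=25 v=3: → [25,30); WM=23
i=16 t=25 v=5: → [25,30); WM=23
i=17 t=15 v=3: DROP (t<23-3); WM=23
i=18 t=25 v=8: → [25,30); WM=23

7 17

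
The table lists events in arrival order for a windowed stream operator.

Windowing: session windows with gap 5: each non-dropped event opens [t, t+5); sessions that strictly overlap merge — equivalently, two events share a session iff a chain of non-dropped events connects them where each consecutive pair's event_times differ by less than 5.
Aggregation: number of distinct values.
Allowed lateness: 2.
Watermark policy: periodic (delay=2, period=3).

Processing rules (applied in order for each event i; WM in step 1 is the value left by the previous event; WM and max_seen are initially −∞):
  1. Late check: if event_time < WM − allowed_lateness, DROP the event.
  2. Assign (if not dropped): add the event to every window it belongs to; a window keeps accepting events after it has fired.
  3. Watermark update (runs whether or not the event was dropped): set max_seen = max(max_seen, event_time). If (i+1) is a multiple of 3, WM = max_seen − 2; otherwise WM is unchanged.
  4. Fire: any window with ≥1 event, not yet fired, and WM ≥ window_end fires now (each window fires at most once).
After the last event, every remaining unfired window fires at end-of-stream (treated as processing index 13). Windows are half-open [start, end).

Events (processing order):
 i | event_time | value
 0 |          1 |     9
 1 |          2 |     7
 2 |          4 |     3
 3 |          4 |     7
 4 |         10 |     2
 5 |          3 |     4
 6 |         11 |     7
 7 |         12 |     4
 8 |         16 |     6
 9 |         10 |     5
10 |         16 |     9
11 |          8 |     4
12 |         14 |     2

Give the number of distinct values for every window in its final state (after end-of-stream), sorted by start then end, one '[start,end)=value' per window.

i=0 t=1 v=9: → [1,6); WM=−∞
i=1 t=2 v=7: → [1,7); WM=−∞
i=2 t=4 v=3: → [1,9); WM=2
i=3 t=4 v=7: → [1,9); WM=2
i=4 t=10 v=2: → [10,15); WM=2
i=5 t=3 v=4: → [1,9); WM=8
i=6 t=11 v=7: → [10,16); WM=8
i=7 t=12 v=4: → [10,17); WM=8
i=8 t=16 v=6: → [10,21); WM=14
i=9 t=10 v=5: DROP (t<14-2); WM=14
i=10 t=16 v=9: → [10,21); WM=14
i=11 t=8 v=4: DROP (t<14-2); WM=14
i=12 t=14 v=2: → [10,21); WM=14

[1,9)=4 [10,21)=5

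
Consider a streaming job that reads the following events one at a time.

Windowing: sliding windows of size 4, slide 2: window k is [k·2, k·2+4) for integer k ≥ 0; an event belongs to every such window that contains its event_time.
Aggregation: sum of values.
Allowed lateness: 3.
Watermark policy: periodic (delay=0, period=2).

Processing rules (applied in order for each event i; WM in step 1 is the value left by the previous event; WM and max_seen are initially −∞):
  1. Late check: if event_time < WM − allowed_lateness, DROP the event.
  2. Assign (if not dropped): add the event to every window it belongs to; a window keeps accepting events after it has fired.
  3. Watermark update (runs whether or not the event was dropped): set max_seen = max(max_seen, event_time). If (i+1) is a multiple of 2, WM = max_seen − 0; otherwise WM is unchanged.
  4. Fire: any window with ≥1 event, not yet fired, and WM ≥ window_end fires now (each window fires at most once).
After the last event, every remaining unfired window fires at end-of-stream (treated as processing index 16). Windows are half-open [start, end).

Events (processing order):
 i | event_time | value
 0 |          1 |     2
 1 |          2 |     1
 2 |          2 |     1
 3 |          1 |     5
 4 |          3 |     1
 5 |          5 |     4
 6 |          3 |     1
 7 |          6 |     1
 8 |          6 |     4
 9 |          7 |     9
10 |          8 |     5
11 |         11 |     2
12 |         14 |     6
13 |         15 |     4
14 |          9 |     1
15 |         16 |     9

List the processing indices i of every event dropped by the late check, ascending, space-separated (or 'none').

i=0 t=1 v=2: → [0,4); WM=−∞
i=1 t=2 v=1: → [2,6),[0,4); WM=2
i=2 t=2 v=1: → [2,6),[0,4); WM=2
i=3 t=1 v=5: → [0,4); WM=2
i=4 t=3 v=1: → [2,6),[0,4); WM=2
i=5 t=5 v=4: → [4,8),[2,6); WM=5; [0,4) fires=10
i=6 t=3 v=1: → [2,6),[0,4); WM=5
i=7 t=6 v=1: → [6,10),[4,8); WM=6; [2,6) fires=8
i=8 t=6 v=4: → [6,10),[4,8); WM=6
i=9 t=7 v=9: → [6,10),[4,8); WM=7
i=10 t=8 v=5: → [8,12),[6,10); WM=7
i=11 t=11 v=2: → [10,14),[8,12); WM=11; [4,8) fires=18 [6,10) fires=19
i=12 t=14 v=6: → [14,18),[12,16); WM=11
i=13 t=15 v=4: → [14,18),[12,16); WM=15; [8,12) fires=7 [10,14) fires=2
i=14 t=9 v=1: DROP (t<15-3); WM=15
i=15 t=16 v=9: → [16,20),[14,18); WM=16; [12,16) fires=10

14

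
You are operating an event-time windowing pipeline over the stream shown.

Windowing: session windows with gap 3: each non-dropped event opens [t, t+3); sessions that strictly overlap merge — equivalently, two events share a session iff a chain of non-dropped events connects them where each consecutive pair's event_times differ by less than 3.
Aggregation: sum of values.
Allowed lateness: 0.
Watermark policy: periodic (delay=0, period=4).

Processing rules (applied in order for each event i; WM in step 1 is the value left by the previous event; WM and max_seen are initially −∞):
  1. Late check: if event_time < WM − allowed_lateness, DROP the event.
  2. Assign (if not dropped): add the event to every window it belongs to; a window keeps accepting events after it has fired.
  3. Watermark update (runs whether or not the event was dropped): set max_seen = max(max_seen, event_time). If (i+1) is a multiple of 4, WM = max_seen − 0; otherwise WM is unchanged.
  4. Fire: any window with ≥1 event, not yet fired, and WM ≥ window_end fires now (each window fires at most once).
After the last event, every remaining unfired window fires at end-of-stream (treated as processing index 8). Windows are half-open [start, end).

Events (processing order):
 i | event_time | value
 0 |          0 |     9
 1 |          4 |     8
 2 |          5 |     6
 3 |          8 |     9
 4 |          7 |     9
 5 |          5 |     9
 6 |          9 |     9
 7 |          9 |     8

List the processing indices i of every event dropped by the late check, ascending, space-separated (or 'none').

4 5

i=0 t=0 v=9: → [0,3); WM=−∞
i=1 t=4 v=8: → [4,7); WM=−∞
i=2 t=5 v=6: → [4,8); WM=−∞
i=3 t=8 v=9: → [8,11); WM=8
i=4 t=7 v=9: DROP (t<8-0); WM=8
i=5 t=5 v=9: DROP (t<8-0); WM=8
i=6 t=9 v=9: → [8,12); WM=8
i=7 t=9 v=8: → [8,12); WM=9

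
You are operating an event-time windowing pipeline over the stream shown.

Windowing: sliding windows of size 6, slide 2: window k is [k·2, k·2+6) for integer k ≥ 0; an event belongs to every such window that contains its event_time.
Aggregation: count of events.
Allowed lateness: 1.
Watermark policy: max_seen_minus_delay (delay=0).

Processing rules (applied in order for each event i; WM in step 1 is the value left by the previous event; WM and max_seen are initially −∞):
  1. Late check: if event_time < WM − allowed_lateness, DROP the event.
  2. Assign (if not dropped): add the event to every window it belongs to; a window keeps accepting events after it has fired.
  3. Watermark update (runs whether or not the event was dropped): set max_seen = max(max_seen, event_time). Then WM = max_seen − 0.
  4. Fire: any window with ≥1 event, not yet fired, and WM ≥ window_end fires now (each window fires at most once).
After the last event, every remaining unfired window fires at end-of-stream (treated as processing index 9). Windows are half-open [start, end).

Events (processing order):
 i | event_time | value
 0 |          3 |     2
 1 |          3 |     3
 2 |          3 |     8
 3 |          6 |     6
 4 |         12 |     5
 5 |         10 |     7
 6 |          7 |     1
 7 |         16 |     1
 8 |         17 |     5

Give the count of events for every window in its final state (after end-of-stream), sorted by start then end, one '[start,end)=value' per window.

[0,6)=3 [2,8)=4 [4,10)=1 [6,12)=1 [8,14)=1 [10,16)=1 [12,18)=3 [14,20)=2 [16,22)=2

i=0 t=3 v=2: → [2,8),[0,6); WM=3
i=1 t=3 v=3: → [2,8),[0,6); WM=3
i=2 t=3 v=8: → [2,8),[0,6); WM=3
i=3 t=6 v=6: → [6,12),[4,10),[2,8); WM=6; [0,6) fires=3
i=4 t=12 v=5: → [12,18),[10,16),[8,14); WM=12; [2,8) fires=4 [4,10) fires=1 [6,12) fires=1
i=5 t=10 v=7: DROP (t<12-1); WM=12
i=6 t=7 v=1: DROP (t<12-1); WM=12
i=7 t=16 v=1: → [16,22),[14,20),[12,18); WM=16; [8,14) fires=1 [10,16) fires=1
i=8 t=17 v=5: → [16,22),[14,20),[12,18); WM=17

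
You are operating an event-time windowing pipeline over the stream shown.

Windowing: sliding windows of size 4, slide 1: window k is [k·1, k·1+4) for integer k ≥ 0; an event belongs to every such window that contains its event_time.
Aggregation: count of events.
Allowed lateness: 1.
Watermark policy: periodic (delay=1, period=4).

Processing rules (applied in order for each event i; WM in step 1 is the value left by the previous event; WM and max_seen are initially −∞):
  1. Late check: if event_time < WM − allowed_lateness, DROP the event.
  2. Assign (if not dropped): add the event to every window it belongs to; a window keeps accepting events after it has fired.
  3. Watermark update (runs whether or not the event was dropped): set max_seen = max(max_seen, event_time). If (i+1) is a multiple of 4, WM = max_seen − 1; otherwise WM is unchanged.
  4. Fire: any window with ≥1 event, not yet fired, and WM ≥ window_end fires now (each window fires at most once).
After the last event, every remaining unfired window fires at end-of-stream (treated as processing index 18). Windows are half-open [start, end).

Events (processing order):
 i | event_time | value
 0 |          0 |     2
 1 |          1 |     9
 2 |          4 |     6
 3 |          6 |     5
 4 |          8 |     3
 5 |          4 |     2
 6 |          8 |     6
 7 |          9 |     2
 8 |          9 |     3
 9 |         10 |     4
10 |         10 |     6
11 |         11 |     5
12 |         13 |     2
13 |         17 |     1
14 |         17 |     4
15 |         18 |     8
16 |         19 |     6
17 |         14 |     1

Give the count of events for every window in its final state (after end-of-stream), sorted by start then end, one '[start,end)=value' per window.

[0,4)=2 [1,5)=3 [2,6)=2 [3,7)=3 [4,8)=3 [5,9)=3 [6,10)=5 [7,11)=6 [8,12)=7 [9,13)=5 [10,14)=4 [11,15)=2 [12,16)=1 [13,17)=1 [14,18)=2 [15,19)=3 [16,20)=4 [17,21)=4 [18,22)=2 [19,23)=1

i=0 t=0 v=2: → [0,4); WM=−∞
i=1 t=1 v=9: → [1,5),[0,4); WM=−∞
i=2 t=4 v=6: → [4,8),[3,7),[2,6),[1,5); WM=−∞
i=3 t=6 v=5: → [6,10),[5,9),[4,8),[3,7); WM=5; [0,4) fires=2 [1,5) fires=2
i=4 t=8 v=3: → [8,12),[7,11),[6,10),[5,9); WM=5
i=5 t=4 v=2: → [4,8),[3,7),[2,6),[1,5); WM=5
i=6 t=8 v=6: → [8,12),[7,11),[6,10),[5,9); WM=5
i=7 t=9 v=2: → [9,13),[8,12),[7,11),[6,10); WM=8; [2,6) fires=2 [3,7) fires=3 [4,8) fires=3
i=8 t=9 v=3: → [9,13),[8,12),[7,11),[6,10); WM=8
i=9 t=10 v=4: → [10,14),[9,13),[8,12),[7,11); WM=8
i=10 t=10 v=6: → [10,14),[9,13),[8,12),[7,11); WM=8
i=11 t=11 v=5: → [11,15),[10,14),[9,13),[8,12); WM=10; [5,9) fires=3 [6,10) fires=5
i=12 t=13 v=2: → [13,17),[12,16),[11,15),[10,14); WM=10
i=13 t=17 v=1: → [17,21),[16,20),[15,19),[14,18); WM=10
i=14 t=17 v=4: → [17,21),[16,20),[15,19),[14,18); WM=10
i=15 t=18 v=8: → [18,22),[17,21),[16,20),[15,19); WM=17; [7,11) fires=6 [8,12) fires=7 [9,13) fires=5 [10,14) fires=4 [11,15) fires=2 [12,16) fires=1 [13,17) fires=1
i=16 t=19 v=6: → [19,23),[18,22),[17,21),[16,20); WM=17
i=17 t=14 v=1: DROP (t<17-1); WM=17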